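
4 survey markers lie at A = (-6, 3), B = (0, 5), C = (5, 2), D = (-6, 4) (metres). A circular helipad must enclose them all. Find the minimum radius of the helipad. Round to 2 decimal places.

By Welzl's lemma the MEC is supported by two points (diametrically opposite) or three points (on a circumcircle).
The farthest pair is C–D with squared distance 125. The circle on this segment as diameter has centre (-0.5, 3) and r² = 125/4 = 31.25.
Check A: distance² to centre = 30.25 ≤ 31.25, so it lies inside.
All remaining points lie in this disk, and no smaller disk contains both endpoints, so this is the minimum enclosing circle.
r = √(31.25) ≈ 5.59.

5.59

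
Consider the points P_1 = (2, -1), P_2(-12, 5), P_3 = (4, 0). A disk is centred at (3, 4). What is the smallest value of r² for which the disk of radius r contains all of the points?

The required radius is the distance from (3, 4) to the farthest point.
Squared distances: 26, 226, 17.
Maximum is 226, attained at P_2.

226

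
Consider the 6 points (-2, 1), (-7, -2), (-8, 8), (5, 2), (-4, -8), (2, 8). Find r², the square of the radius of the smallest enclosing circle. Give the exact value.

The minimum enclosing circle is determined by three boundary points: (-8, 8), (-4, -8), (2, 8).
Their circumcentre is (-3, 0.75) with r² = 77.5625.
The farthest remaining point (5, 2) is at distance² 65.5625 ≤ 77.5625.

77.5625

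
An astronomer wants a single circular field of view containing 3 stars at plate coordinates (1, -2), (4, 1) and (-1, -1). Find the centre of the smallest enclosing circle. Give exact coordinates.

(1.5, 0)

Call the three points A, B, C in the order given.
Side lengths²: AB² = 18, AC² = 5, BC² = 29.
Since BC² = 29 ≥ 18 + 5 = 23, the angle opposite BC is not acute, so the smallest enclosing circle has BC as diameter.
Centre = midpoint of BC = (1.5, 0), r² = 29/4 = 7.25.
Centre = (1.5, 0).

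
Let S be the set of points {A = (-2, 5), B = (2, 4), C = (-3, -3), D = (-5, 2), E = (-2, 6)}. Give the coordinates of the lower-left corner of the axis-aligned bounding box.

(-5, -3)

x-range [-5, 2], y-range [-3, 6].
The lower-left corner is (-5, -3).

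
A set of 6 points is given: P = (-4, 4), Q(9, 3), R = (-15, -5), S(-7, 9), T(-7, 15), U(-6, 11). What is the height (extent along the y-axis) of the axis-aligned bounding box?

20

max y = 15, min y = -5, so height = 20.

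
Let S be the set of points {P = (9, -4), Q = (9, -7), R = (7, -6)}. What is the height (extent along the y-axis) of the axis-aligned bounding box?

max y = -4, min y = -7, so height = 3.

3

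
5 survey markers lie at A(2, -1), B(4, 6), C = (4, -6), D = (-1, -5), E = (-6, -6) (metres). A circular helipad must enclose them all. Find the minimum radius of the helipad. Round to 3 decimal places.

7.810

The farthest pair is B–E with squared distance 244. The circle on this segment as diameter has centre (-1, 0) and r² = 244/4 = 61.
Check A: distance² to centre = 10 ≤ 61, so it lies inside.
All remaining points lie in this disk, and no smaller disk contains both endpoints, so this is the minimum enclosing circle.
r = √61 ≈ 7.810.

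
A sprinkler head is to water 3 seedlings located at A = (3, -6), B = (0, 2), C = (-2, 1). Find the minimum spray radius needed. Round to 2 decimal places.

Side lengths²: AB² = 73, AC² = 74, BC² = 5.
Since AC² = 74 < 73 + 5 = 78, the triangle is acute, so the smallest enclosing circle is the circumcircle.
Circumcentre = (33/38, -85/38), r² = 13505/722.
r = √(13505/722) ≈ 4.32.

4.32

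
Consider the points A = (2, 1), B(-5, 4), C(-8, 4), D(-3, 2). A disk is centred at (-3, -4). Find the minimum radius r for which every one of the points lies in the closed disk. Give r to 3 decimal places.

9.434

The required radius is the distance from (-3, -4) to the farthest point.
Squared distances: 50, 68, 89, 36.
Maximum is 89, attained at C.
r = √89 ≈ 9.434.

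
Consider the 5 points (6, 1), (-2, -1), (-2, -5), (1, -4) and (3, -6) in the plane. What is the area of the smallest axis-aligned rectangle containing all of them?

56

x ranges over [-2, 6], width 8.
y ranges over [-6, 1], height 7.
Area = 8 × 7 = 56.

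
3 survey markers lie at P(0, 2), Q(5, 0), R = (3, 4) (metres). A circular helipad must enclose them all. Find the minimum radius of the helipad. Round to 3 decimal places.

2.714

Side lengths²: PQ² = 29, PR² = 13, QR² = 20.
Since PQ² = 29 < 20 + 13 = 33, the triangle is acute, so the smallest enclosing circle is the circumcircle.
Circumcentre = (2.625, 1.3125), r² = 7.36328125.
r = √(7.36328125) ≈ 2.714.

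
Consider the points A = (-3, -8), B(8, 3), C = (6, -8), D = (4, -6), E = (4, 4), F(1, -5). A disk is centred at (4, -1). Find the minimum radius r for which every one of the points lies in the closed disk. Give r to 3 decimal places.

9.899

The required radius is the distance from (4, -1) to the farthest point.
Squared distances: 98, 32, 53, 25, 25, 25.
Maximum is 98, attained at A.
r = √98 ≈ 9.899.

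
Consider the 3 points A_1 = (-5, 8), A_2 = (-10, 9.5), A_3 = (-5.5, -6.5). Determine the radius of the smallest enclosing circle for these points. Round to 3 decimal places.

Side lengths²: A_1A_2² = 27.25, A_1A_3² = 210.5, A_2A_3² = 276.25.
Since A_2A_3² = 276.25 ≥ 210.5 + 27.25 = 237.75, the angle opposite A_2A_3 is not acute, so the smallest enclosing circle has A_2A_3 as diameter.
Centre = midpoint of A_2A_3 = (-7.75, 1.5), r² = 276.25/4 = 69.0625.
r = √(69.0625) ≈ 8.310.

8.310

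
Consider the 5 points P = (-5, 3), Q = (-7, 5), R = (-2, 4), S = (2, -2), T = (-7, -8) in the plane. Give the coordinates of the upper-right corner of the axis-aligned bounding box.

(2, 5)

x-range [-7, 2], y-range [-8, 5].
The upper-right corner is (2, 5).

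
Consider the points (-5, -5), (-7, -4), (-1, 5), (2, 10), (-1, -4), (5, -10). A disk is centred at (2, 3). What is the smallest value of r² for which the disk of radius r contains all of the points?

178

The required radius is the distance from (2, 3) to the farthest point.
Squared distances: 113, 130, 13, 49, 58, 178.
Maximum is 178, attained at (5, -10).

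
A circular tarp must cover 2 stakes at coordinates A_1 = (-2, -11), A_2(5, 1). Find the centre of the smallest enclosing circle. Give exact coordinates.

(1.5, -5)

The smallest circle enclosing two points has them as diameter endpoints.
Centre = midpoint = (1.5, -5); r² = |A_1A_2|²/4 = 193/4 = 48.25.
Centre = (1.5, -5).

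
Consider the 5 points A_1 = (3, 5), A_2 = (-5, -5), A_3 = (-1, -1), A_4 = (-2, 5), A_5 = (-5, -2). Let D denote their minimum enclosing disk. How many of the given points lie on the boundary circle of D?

2

A smallest enclosing disk is always determined by at most three of the input points on its boundary.
The farthest pair is A_1–A_2 with squared distance 164. The circle on this segment as diameter has centre (-1, 0) and r² = 164/4 = 41.
Check A_3: distance² to centre = 1 ≤ 41, so it lies inside.
All remaining points lie in this disk, and no smaller disk contains both endpoints, so this is the minimum enclosing circle.
The points at distance exactly r from the centre are A_1, A_2 — 2 points.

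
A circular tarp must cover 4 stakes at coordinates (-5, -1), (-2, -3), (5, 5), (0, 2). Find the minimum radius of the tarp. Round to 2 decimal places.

By Welzl's lemma the MEC is supported by two points (diametrically opposite) or three points (on a circumcircle).
The farthest pair is (-5, -1)–(5, 5) with squared distance 136. The circle on this segment as diameter has centre (0, 2) and r² = 136/4 = 34.
Check (-2, -3): distance² to centre = 29 ≤ 34, so it lies inside.
All remaining points lie in this disk, and no smaller disk contains both endpoints, so this is the minimum enclosing circle.
r = √34 ≈ 5.83.

5.83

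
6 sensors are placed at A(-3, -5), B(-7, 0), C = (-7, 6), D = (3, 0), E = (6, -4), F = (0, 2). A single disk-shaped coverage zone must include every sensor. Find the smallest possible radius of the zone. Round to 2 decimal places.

The minimum enclosing circle of a finite set is fixed by two of the points (as a diameter) or three (as a circumcircle).
The farthest pair is C–E with squared distance 269. The circle on this segment as diameter has centre (-0.5, 1) and r² = 269/4 = 67.25.
Check A: distance² to centre = 42.25 ≤ 67.25, so it lies inside.
All remaining points lie in this disk, and no smaller disk contains both endpoints, so this is the minimum enclosing circle.
r = √(67.25) ≈ 8.20.

8.20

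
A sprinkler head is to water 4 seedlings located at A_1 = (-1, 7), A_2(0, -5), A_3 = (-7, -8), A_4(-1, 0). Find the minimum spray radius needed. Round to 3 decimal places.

The minimum enclosing circle of a finite set is fixed by two of the points (as a diameter) or three (as a circumcircle).
The farthest pair is A_1–A_3 with squared distance 261. The circle on this segment as diameter has centre (-4, -0.5) and r² = 261/4 = 65.25.
Check A_2: distance² to centre = 36.25 ≤ 65.25, so it lies inside.
All remaining points lie in this disk, and no smaller disk contains both endpoints, so this is the minimum enclosing circle.
r = √(65.25) ≈ 8.078.

8.078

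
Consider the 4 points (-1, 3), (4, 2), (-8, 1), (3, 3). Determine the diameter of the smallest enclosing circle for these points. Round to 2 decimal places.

A smallest enclosing disk is always determined by at most three of the input points on its boundary.
The farthest pair is (4, 2)–(-8, 1) with squared distance 145. The circle on this segment as diameter has centre (-2, 1.5) and r² = 145/4 = 36.25.
Check (-1, 3): distance² to centre = 3.25 ≤ 36.25, so it lies inside.
All remaining points lie in this disk, and no smaller disk contains both endpoints, so this is the minimum enclosing circle.
Diameter = 2r = 2√(36.25) ≈ 12.04.

12.04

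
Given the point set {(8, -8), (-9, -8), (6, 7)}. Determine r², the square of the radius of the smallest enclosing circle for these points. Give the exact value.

Call the three points A, B, C in the order given.
Side lengths²: AB² = 289, AC² = 229, BC² = 450.
Since BC² = 450 < 289 + 229 = 518, the triangle is acute, so the smallest enclosing circle is the circumcircle.
Circumcentre = (-0.5, -1.5), r² = 114.5.

114.5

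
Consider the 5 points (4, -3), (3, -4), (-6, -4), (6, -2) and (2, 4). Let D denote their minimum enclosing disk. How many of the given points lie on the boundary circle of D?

3

The minimum enclosing circle is determined by three boundary points: (-6, -4), (6, -2), (2, 4).
Their circumcentre is (-0.2, -1.8) with r² = 38.48.
The farthest remaining point (4, -3) is at distance² 19.08 ≤ 38.48.
The points at distance exactly r from the centre are (-6, -4), (6, -2), (2, 4) — 3 points.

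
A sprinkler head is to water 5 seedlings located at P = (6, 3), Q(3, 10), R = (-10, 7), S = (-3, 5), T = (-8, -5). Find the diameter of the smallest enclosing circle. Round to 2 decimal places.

A smallest enclosing disk is always determined by at most three of the input points on its boundary.
The farthest pair is Q–T with squared distance 346. The circle on this segment as diameter has centre (-2.5, 2.5) and r² = 346/4 = 86.5.
Check P: distance² to centre = 72.5 ≤ 86.5, so it lies inside.
All remaining points lie in this disk, and no smaller disk contains both endpoints, so this is the minimum enclosing circle.
Diameter = 2r = 2√(86.5) ≈ 18.60.

18.60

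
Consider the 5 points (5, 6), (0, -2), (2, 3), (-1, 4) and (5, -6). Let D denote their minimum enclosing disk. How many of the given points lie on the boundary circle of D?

3

The minimum enclosing circle is determined by three boundary points: (5, 6), (-1, 4), (5, -6).
Their circumcentre is (11/3, 0) with r² = 340/9.
The farthest remaining point (0, -2) is at distance² 157/9 ≤ 340/9.
The points at distance exactly r from the centre are (5, 6), (-1, 4), (5, -6) — 3 points.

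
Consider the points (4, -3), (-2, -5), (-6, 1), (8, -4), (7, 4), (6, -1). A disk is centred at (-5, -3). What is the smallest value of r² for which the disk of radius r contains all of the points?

193

The required radius is the distance from (-5, -3) to the farthest point.
Squared distances: 81, 13, 17, 170, 193, 125.
Maximum is 193, attained at (7, 4).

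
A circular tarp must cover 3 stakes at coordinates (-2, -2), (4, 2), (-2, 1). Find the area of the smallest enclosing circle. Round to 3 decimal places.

40.841

Call the three points A, B, C in the order given.
Side lengths²: AB² = 52, AC² = 9, BC² = 37.
Since AB² = 52 ≥ 37 + 9 = 46, the angle opposite AB is not acute, so the smallest enclosing circle has AB as diameter.
Centre = midpoint of AB = (1, 0), r² = 52/4 = 13.
Area = π·r² = π·13 ≈ 40.841.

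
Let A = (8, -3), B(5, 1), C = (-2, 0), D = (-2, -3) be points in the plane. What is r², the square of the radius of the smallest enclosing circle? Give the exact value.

27.25

The farthest pair is A–C with squared distance 109. The circle on this segment as diameter has centre (3, -1.5) and r² = 109/4 = 27.25.
Check B: distance² to centre = 10.25 ≤ 27.25, so it lies inside.
All remaining points lie in this disk, and no smaller disk contains both endpoints, so this is the minimum enclosing circle.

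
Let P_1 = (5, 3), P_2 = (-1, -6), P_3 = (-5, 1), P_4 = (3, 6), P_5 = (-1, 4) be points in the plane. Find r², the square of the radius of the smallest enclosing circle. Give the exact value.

The farthest pair is P_2–P_4 with squared distance 160. The circle on this segment as diameter has centre (1, 0) and r² = 160/4 = 40.
Check P_1: distance² to centre = 25 ≤ 40, so it lies inside.
All remaining points lie in this disk, and no smaller disk contains both endpoints, so this is the minimum enclosing circle.

40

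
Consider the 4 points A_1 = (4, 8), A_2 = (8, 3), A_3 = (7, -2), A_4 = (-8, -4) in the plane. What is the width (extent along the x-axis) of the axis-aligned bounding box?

16

max x = 8, min x = -8, so width = 16.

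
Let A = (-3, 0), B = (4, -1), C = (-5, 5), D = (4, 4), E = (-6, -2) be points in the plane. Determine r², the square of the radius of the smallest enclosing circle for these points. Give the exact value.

34

A smallest enclosing disk is always determined by at most three of the input points on its boundary.
The farthest pair is D–E with squared distance 136. The circle on this segment as diameter has centre (-1, 1) and r² = 136/4 = 34.
Check A: distance² to centre = 5 ≤ 34, so it lies inside.
All remaining points lie in this disk, and no smaller disk contains both endpoints, so this is the minimum enclosing circle.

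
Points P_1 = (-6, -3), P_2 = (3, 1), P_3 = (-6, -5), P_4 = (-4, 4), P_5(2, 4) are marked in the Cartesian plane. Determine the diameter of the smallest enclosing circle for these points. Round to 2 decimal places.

12.04

A smallest enclosing disk is always determined by at most three of the input points on its boundary.
The farthest pair is P_3–P_5 with squared distance 145. The circle on this segment as diameter has centre (-2, -0.5) and r² = 145/4 = 36.25.
Check P_1: distance² to centre = 22.25 ≤ 36.25, so it lies inside.
All remaining points lie in this disk, and no smaller disk contains both endpoints, so this is the minimum enclosing circle.
Diameter = 2r = 2√(36.25) ≈ 12.04.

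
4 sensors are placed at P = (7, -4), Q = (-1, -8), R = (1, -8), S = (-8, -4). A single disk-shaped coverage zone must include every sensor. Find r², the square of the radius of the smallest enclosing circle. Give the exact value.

56.25

The farthest pair is P–S with squared distance 225. The circle on this segment as diameter has centre (-0.5, -4) and r² = 225/4 = 56.25.
Check Q: distance² to centre = 16.25 ≤ 56.25, so it lies inside.
All remaining points lie in this disk, and no smaller disk contains both endpoints, so this is the minimum enclosing circle.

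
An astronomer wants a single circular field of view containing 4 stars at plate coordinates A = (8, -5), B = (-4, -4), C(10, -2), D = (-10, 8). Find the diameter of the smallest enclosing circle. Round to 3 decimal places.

The minimum enclosing circle is determined by three boundary points: A, C, D.
Their circumcentre is (-0.1875, 2.625) with r² = 125.17578125.
The farthest remaining point B is at distance² 58.42578125 ≤ 125.17578125.
Diameter = 2r = 2√(125.17578125) ≈ 22.376.

22.376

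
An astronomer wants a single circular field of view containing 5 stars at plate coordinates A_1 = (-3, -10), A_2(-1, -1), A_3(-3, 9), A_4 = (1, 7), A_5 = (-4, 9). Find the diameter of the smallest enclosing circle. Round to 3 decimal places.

19.026

The farthest pair is A_1–A_5 with squared distance 362. The circle on this segment as diameter has centre (-3.5, -0.5) and r² = 362/4 = 90.5.
Check A_2: distance² to centre = 6.5 ≤ 90.5, so it lies inside.
All remaining points lie in this disk, and no smaller disk contains both endpoints, so this is the minimum enclosing circle.
Diameter = 2r = 2√(90.5) ≈ 19.026.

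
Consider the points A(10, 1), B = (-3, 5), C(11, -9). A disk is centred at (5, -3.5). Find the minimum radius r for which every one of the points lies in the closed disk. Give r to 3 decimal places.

The required radius is the distance from (5, -3.5) to the farthest point.
Squared distances: 45.25, 136.25, 66.25.
Maximum is 136.25, attained at B.
r = √(136.25) ≈ 11.673.

11.673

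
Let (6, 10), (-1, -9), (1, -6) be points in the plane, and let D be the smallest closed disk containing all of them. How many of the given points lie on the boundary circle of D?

Call the three points A, B, C in the order given.
Side lengths²: AB² = 410, AC² = 281, BC² = 13.
Since AB² = 410 ≥ 281 + 13 = 294, the angle opposite AB is not acute, so the smallest enclosing circle has AB as diameter.
Centre = midpoint of AB = (2.5, 0.5), r² = 410/4 = 102.5.
The points at distance exactly r from the centre are (6, 10), (-1, -9) — 2 points.

2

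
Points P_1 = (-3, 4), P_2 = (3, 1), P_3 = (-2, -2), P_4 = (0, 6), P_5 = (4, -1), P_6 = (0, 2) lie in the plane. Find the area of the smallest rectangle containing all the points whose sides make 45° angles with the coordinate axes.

In coordinates u = x + y, v = x − y the rectangle is axis-aligned; the map (x,y)→(u,v) scales areas by 2.
u-values: 1, 4, -4, 6, 3, 2; range = 6 − (-4) = 10.
v-values: -7, 2, 0, -6, 5, -2; range = 5 − (-7) = 12.
Area = (10 × 12) / 2 = 60.

60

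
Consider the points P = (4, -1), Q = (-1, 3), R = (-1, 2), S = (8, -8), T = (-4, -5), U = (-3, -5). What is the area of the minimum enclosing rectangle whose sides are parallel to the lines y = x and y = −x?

In coordinates u = x + y, v = x − y the rectangle is axis-aligned; the map (x,y)→(u,v) scales areas by 2.
u-values: 3, 2, 1, 0, -9, -8; range = 3 − (-9) = 12.
v-values: 5, -4, -3, 16, 1, 2; range = 16 − (-4) = 20.
Area = (12 × 20) / 2 = 120.

120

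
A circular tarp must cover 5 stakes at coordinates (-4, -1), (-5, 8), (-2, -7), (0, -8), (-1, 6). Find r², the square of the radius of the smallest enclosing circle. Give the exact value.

A smallest enclosing disk is always determined by at most three of the input points on its boundary.
The farthest pair is (-5, 8)–(0, -8) with squared distance 281. The circle on this segment as diameter has centre (-2.5, 0) and r² = 281/4 = 70.25.
Check (-4, -1): distance² to centre = 3.25 ≤ 70.25, so it lies inside.
All remaining points lie in this disk, and no smaller disk contains both endpoints, so this is the minimum enclosing circle.

70.25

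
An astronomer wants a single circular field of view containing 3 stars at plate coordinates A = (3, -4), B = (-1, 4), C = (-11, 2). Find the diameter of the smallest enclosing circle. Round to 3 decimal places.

15.232

Side lengths²: AB² = 80, AC² = 232, BC² = 104.
Since AC² = 232 ≥ 104 + 80 = 184, the angle opposite AC is not acute, so the smallest enclosing circle has AC as diameter.
Centre = midpoint of AC = (-4, -1), r² = 232/4 = 58.
Diameter = 2r = 2√58 ≈ 15.232.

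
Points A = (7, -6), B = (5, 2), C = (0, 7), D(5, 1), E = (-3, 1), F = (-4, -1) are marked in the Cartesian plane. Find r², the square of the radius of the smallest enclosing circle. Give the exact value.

39785/729

A smallest enclosing disk is always determined by at most three of the input points on its boundary.
The minimum enclosing circle is determined by three boundary points: A, C, F.
Their circumcentre is (88/27, 10/27) with r² = 39785/729.
The farthest remaining point E is at distance² 28850/729 ≤ 39785/729.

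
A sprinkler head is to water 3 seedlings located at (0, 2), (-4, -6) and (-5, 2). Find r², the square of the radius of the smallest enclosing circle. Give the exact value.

Call the three points A, B, C in the order given.
Side lengths²: AB² = 80, AC² = 25, BC² = 65.
Since AB² = 80 < 65 + 25 = 90, the triangle is acute, so the smallest enclosing circle is the circumcircle.
Circumcentre = (-2.5, -1.75), r² = 20.3125.

20.3125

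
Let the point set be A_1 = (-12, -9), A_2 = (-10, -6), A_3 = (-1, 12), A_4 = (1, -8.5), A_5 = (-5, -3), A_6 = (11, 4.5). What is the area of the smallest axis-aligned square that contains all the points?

The bounding box has width 23 and height 21.
An axis-aligned square enclosing the set must have side ≥ max(width, height).
So the minimum side is max(23, 21) = 23.
Area = 23² = 529.

529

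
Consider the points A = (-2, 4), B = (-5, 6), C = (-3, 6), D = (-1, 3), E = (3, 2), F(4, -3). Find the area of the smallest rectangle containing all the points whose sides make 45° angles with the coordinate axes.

In coordinates u = x + y, v = x − y the rectangle is axis-aligned; the map (x,y)→(u,v) scales areas by 2.
u-values: 2, 1, 3, 2, 5, 1; range = 5 − 1 = 4.
v-values: -6, -11, -9, -4, 1, 7; range = 7 − (-11) = 18.
Area = (4 × 18) / 2 = 36.

36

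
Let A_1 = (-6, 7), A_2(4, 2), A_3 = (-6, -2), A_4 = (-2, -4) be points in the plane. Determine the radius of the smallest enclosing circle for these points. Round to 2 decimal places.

The minimum enclosing circle of a finite set is fixed by two of the points (as a diameter) or three (as a circumcircle).
The minimum enclosing circle is determined by three boundary points: A_1, A_2, A_4.
Their circumcentre is (-13/6, 13/6) with r² = 685/18.
The farthest remaining point A_3 is at distance² 577/18 ≤ 685/18.
r = √(685/18) ≈ 6.17.

6.17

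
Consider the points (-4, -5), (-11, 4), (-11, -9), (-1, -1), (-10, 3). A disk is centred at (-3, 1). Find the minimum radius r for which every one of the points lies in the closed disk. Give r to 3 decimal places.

The required radius is the distance from (-3, 1) to the farthest point.
Squared distances: 37, 73, 164, 8, 53.
Maximum is 164, attained at (-11, -9).
r = √164 ≈ 12.806.

12.806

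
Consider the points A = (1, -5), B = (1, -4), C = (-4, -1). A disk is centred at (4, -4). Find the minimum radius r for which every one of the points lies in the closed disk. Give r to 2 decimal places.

8.54

The required radius is the distance from (4, -4) to the farthest point.
Squared distances: 10, 9, 73.
Maximum is 73, attained at C.
r = √73 ≈ 8.54.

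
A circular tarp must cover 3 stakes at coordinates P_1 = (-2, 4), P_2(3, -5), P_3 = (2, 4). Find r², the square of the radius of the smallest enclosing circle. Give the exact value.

Side lengths²: P_1P_2² = 106, P_1P_3² = 16, P_2P_3² = 82.
Since P_1P_2² = 106 ≥ 82 + 16 = 98, the angle opposite P_1P_2 is not acute, so the smallest enclosing circle has P_1P_2 as diameter.
Centre = midpoint of P_1P_2 = (0.5, -0.5), r² = 106/4 = 26.5.

26.5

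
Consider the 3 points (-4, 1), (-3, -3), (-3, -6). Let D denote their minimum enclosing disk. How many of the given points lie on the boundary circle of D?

2

Call the three points A, B, C in the order given.
Side lengths²: AB² = 17, AC² = 50, BC² = 9.
Since AC² = 50 ≥ 17 + 9 = 26, the angle opposite AC is not acute, so the smallest enclosing circle has AC as diameter.
Centre = midpoint of AC = (-3.5, -2.5), r² = 50/4 = 12.5.
The points at distance exactly r from the centre are (-4, 1), (-3, -6) — 2 points.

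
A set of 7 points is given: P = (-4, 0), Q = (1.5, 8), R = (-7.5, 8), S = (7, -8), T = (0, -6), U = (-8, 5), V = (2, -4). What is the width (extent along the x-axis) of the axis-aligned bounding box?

max x = 7, min x = -8, so width = 15.

15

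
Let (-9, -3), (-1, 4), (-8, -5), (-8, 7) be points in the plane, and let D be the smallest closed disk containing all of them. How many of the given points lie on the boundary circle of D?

By Welzl's lemma the MEC is supported by two points (diametrically opposite) or three points (on a circumcircle).
The minimum enclosing circle is determined by three boundary points: (-1, 4), (-8, -5), (-8, 7).
Their circumcentre is (-45/7, 1) with r² = 1885/49.
The farthest remaining point (-9, -3) is at distance² 1108/49 ≤ 1885/49.
The points at distance exactly r from the centre are (-1, 4), (-8, -5), (-8, 7) — 3 points.

3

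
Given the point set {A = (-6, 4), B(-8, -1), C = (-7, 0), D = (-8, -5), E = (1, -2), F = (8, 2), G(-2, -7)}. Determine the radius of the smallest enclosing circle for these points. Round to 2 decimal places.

8.73

The minimum enclosing circle of a finite set is fixed by two of the points (as a diameter) or three (as a circumcircle).
The farthest pair is D–F with squared distance 305. The circle on this segment as diameter has centre (0, -1.5) and r² = 305/4 = 76.25.
Check A: distance² to centre = 66.25 ≤ 76.25, so it lies inside.
All remaining points lie in this disk, and no smaller disk contains both endpoints, so this is the minimum enclosing circle.
r = √(76.25) ≈ 8.73.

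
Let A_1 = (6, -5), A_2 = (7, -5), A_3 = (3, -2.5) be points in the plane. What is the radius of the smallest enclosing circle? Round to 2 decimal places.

2.36

Side lengths²: A_1A_2² = 1, A_1A_3² = 15.25, A_2A_3² = 22.25.
Since A_2A_3² = 22.25 ≥ 15.25 + 1 = 16.25, the angle opposite A_2A_3 is not acute, so the smallest enclosing circle has A_2A_3 as diameter.
Centre = midpoint of A_2A_3 = (5, -3.75), r² = 22.25/4 = 5.5625.
r = √(5.5625) ≈ 2.36.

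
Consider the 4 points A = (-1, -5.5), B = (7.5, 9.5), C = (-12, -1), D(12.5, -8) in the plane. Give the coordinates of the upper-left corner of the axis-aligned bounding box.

(-12, 9.5)

x-range [-12, 12.5], y-range [-8, 9.5].
The upper-left corner is (-12, 9.5).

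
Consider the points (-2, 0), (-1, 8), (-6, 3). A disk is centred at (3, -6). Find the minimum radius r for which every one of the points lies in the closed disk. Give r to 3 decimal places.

The required radius is the distance from (3, -6) to the farthest point.
Squared distances: 61, 212, 162.
Maximum is 212, attained at (-1, 8).
r = √212 ≈ 14.560.

14.560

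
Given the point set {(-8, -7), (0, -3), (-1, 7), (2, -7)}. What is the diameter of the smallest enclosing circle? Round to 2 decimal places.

A smallest enclosing disk is always determined by at most three of the input points on its boundary.
The minimum enclosing circle is determined by three boundary points: (-8, -7), (-1, 7), (2, -7).
Their circumcentre is (-3, -0.75) with r² = 64.0625.
The farthest remaining point (0, -3) is at distance² 14.0625 ≤ 64.0625.
Diameter = 2r = 2√(64.0625) ≈ 16.01.

16.01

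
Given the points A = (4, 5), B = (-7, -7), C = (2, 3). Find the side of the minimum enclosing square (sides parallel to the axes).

12

The bounding box has width 11 and height 12.
An axis-aligned square enclosing the set must have side ≥ max(width, height).
So the minimum side is max(11, 12) = 12.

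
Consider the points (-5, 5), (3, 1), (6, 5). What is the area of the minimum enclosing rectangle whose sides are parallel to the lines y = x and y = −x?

In coordinates u = x + y, v = x − y the rectangle is axis-aligned; the map (x,y)→(u,v) scales areas by 2.
u-values: 0, 4, 11; range = 11 − 0 = 11.
v-values: -10, 2, 1; range = 2 − (-10) = 12.
Area = (11 × 12) / 2 = 66.

66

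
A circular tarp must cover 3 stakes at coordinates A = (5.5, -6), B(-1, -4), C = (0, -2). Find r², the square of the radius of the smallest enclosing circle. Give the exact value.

6845/576

Side lengths²: AB² = 46.25, AC² = 46.25, BC² = 5.
Since AC² = 46.25 < 46.25 + 5 = 51.25, the triangle is acute, so the smallest enclosing circle is the circumcircle.
Circumcentre = (29/12, -107/24), r² = 6845/576.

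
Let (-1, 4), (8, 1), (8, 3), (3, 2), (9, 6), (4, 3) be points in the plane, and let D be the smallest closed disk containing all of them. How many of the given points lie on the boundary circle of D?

3

The minimum enclosing circle is determined by three boundary points: (-1, 4), (8, 1), (9, 6).
Their circumcentre is (4.125, 4.375) with r² = 26.40625.
The farthest remaining point (8, 3) is at distance² 16.90625 ≤ 26.40625.
The points at distance exactly r from the centre are (-1, 4), (8, 1), (9, 6) — 3 points.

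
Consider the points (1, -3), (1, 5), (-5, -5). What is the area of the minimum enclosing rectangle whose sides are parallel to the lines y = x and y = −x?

64

In coordinates u = x + y, v = x − y the rectangle is axis-aligned; the map (x,y)→(u,v) scales areas by 2.
u-values: -2, 6, -10; range = 6 − (-10) = 16.
v-values: 4, -4, 0; range = 4 − (-4) = 8.
Area = (16 × 8) / 2 = 64.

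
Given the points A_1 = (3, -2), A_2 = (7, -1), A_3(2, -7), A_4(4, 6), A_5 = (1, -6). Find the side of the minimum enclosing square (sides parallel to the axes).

The bounding box has width 6 and height 13.
An axis-aligned square enclosing the set must have side ≥ max(width, height).
So the minimum side is max(6, 13) = 13.

13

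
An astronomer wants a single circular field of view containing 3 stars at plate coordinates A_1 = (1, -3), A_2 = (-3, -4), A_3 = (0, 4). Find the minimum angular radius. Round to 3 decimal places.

Side lengths²: A_1A_2² = 17, A_1A_3² = 50, A_2A_3² = 73.
Since A_2A_3² = 73 ≥ 50 + 17 = 67, the angle opposite A_2A_3 is not acute, so the smallest enclosing circle has A_2A_3 as diameter.
Centre = midpoint of A_2A_3 = (-1.5, 0), r² = 73/4 = 18.25.
r = √(18.25) ≈ 4.272.

4.272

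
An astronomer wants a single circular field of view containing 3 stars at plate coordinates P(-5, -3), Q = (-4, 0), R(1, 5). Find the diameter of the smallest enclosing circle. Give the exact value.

10

Side lengths²: PQ² = 10, PR² = 100, QR² = 50.
Since PR² = 100 ≥ 50 + 10 = 60, the angle opposite PR is not acute, so the smallest enclosing circle has PR as diameter.
Centre = midpoint of PR = (-2, 1), r² = 100/4 = 25.
Diameter = 2r = 2√25 = 10.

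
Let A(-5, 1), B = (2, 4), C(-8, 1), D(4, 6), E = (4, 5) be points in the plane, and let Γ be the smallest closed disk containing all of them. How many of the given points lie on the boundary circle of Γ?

By Welzl's lemma the MEC is supported by two points (diametrically opposite) or three points (on a circumcircle).
The farthest pair is C–D with squared distance 169. The circle on this segment as diameter has centre (-2, 3.5) and r² = 169/4 = 42.25.
Check A: distance² to centre = 15.25 ≤ 42.25, so it lies inside.
All remaining points lie in this disk, and no smaller disk contains both endpoints, so this is the minimum enclosing circle.
The points at distance exactly r from the centre are C, D — 2 points.

2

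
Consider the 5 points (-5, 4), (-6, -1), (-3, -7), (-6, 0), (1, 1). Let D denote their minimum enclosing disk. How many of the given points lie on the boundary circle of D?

3

By Welzl's lemma the MEC is supported by two points (diametrically opposite) or three points (on a circumcircle).
The farthest pair is (-5, 4)–(-3, -7) with squared distance 125. The circle on this segment as diameter has centre (-4, -1.5) and r² = 125/4 = 31.25.
Check (-6, -1): distance² to centre = 4.25 ≤ 31.25, so it lies inside.
All remaining points lie in this disk, and no smaller disk contains both endpoints, so this is the minimum enclosing circle.
The points at distance exactly r from the centre are (-5, 4), (-3, -7), (1, 1) — 3 points.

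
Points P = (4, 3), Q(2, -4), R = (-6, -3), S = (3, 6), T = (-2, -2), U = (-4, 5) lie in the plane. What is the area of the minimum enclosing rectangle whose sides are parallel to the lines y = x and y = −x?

135

In coordinates u = x + y, v = x − y the rectangle is axis-aligned; the map (x,y)→(u,v) scales areas by 2.
u-values: 7, -2, -9, 9, -4, 1; range = 9 − (-9) = 18.
v-values: 1, 6, -3, -3, 0, -9; range = 6 − (-9) = 15.
Area = (18 × 15) / 2 = 135.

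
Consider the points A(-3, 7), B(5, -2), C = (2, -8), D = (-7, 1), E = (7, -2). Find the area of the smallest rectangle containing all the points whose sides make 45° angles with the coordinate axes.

110

In coordinates u = x + y, v = x − y the rectangle is axis-aligned; the map (x,y)→(u,v) scales areas by 2.
u-values: 4, 3, -6, -6, 5; range = 5 − (-6) = 11.
v-values: -10, 7, 10, -8, 9; range = 10 − (-10) = 20.
Area = (11 × 20) / 2 = 110.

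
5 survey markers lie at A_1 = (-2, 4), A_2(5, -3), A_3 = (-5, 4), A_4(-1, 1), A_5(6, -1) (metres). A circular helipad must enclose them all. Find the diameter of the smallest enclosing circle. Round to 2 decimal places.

By Welzl's lemma the MEC is supported by two points (diametrically opposite) or three points (on a circumcircle).
The minimum enclosing circle is determined by three boundary points: A_2, A_3, A_5.
Their circumcentre is (7/54, 37/54) with r² = 54385/1458.
The farthest remaining point A_1 is at distance² 22633/1458 ≤ 54385/1458.
Diameter = 2r = 2√(54385/1458) ≈ 12.21.

12.21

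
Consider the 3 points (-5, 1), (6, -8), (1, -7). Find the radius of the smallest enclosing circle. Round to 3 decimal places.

7.106

Call the three points A, B, C in the order given.
Side lengths²: AB² = 202, AC² = 100, BC² = 26.
Since AB² = 202 ≥ 100 + 26 = 126, the angle opposite AB is not acute, so the smallest enclosing circle has AB as diameter.
Centre = midpoint of AB = (0.5, -3.5), r² = 202/4 = 50.5.
r = √(50.5) ≈ 7.106.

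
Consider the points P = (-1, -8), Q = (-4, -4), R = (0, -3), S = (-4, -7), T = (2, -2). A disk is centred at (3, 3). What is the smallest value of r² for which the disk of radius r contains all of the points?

149

The required radius is the distance from (3, 3) to the farthest point.
Squared distances: 137, 98, 45, 149, 26.
Maximum is 149, attained at S.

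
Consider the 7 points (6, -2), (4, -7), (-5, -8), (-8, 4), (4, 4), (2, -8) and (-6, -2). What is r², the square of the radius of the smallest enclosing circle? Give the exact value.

66.25

The minimum enclosing circle of a finite set is fixed by two of the points (as a diameter) or three (as a circumcircle).
The farthest pair is (4, -7)–(-8, 4) with squared distance 265. The circle on this segment as diameter has centre (-2, -1.5) and r² = 265/4 = 66.25.
Check (6, -2): distance² to centre = 64.25 ≤ 66.25, so it lies inside.
All remaining points lie in this disk, and no smaller disk contains both endpoints, so this is the minimum enclosing circle.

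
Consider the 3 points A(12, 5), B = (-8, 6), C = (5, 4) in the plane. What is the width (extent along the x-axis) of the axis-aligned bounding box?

max x = 12, min x = -8, so width = 20.

20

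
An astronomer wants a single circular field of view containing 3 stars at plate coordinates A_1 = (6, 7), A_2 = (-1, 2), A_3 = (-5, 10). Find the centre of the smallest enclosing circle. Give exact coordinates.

(5/19, 145/19)

Side lengths²: A_1A_2² = 74, A_1A_3² = 130, A_2A_3² = 80.
Since A_1A_3² = 130 < 80 + 74 = 154, the triangle is acute, so the smallest enclosing circle is the circumcircle.
Circumcentre = (5/19, 145/19), r² = 12025/361.
Centre = (5/19, 145/19).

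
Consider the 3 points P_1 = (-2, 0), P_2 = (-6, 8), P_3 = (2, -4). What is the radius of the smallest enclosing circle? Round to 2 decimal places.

Side lengths²: P_1P_2² = 80, P_1P_3² = 32, P_2P_3² = 208.
Since P_2P_3² = 208 ≥ 80 + 32 = 112, the angle opposite P_2P_3 is not acute, so the smallest enclosing circle has P_2P_3 as diameter.
Centre = midpoint of P_2P_3 = (-2, 2), r² = 208/4 = 52.
r = √52 ≈ 7.21.

7.21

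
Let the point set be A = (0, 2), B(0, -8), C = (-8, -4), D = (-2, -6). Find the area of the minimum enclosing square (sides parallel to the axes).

The bounding box has width 8 and height 10.
An axis-aligned square enclosing the set must have side ≥ max(width, height).
So the minimum side is max(8, 10) = 10.
Area = 10² = 100.

100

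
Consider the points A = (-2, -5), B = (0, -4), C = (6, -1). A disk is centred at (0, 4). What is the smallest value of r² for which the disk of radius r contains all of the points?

85

The required radius is the distance from (0, 4) to the farthest point.
Squared distances: 85, 64, 61.
Maximum is 85, attained at A.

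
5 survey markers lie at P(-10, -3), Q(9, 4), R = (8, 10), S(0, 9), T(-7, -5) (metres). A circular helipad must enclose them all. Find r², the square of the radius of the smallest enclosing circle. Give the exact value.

123.25

The minimum enclosing circle of a finite set is fixed by two of the points (as a diameter) or three (as a circumcircle).
The farthest pair is P–R with squared distance 493. The circle on this segment as diameter has centre (-1, 3.5) and r² = 493/4 = 123.25.
Check Q: distance² to centre = 100.25 ≤ 123.25, so it lies inside.
All remaining points lie in this disk, and no smaller disk contains both endpoints, so this is the minimum enclosing circle.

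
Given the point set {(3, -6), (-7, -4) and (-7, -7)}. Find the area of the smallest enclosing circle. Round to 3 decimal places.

Call the three points A, B, C in the order given.
Side lengths²: AB² = 104, AC² = 101, BC² = 9.
Since AB² = 104 < 101 + 9 = 110, the triangle is acute, so the smallest enclosing circle is the circumcircle.
Circumcentre = (-2.1, -5.5), r² = 26.26.
Area = π·r² = π·26.26 ≈ 82.498.

82.498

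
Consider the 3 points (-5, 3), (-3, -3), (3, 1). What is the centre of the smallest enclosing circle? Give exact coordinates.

(-14/11, 10/11)

Call the three points A, B, C in the order given.
Side lengths²: AB² = 40, AC² = 68, BC² = 52.
Since AC² = 68 < 52 + 40 = 92, the triangle is acute, so the smallest enclosing circle is the circumcircle.
Circumcentre = (-14/11, 10/11), r² = 2210/121.
Centre = (-14/11, 10/11).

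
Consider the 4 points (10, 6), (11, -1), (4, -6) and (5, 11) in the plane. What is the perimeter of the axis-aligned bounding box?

48

Width = max x − min x = 11 − 4 = 7.
Height = max y − min y = 11 − (-6) = 17.
Perimeter = 2(7 + 17) = 48.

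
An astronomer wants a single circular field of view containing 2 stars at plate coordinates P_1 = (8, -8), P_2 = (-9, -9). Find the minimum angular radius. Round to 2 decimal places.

The smallest circle enclosing two points has them as diameter endpoints.
Centre = midpoint = (-0.5, -8.5); r² = |P_1P_2|²/4 = 290/4 = 72.5.
r = √(72.5) ≈ 8.51.

8.51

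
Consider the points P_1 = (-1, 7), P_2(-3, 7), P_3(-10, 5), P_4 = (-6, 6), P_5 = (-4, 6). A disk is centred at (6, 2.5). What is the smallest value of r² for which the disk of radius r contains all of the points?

262.25

The required radius is the distance from (6, 2.5) to the farthest point.
Squared distances: 69.25, 101.25, 262.25, 156.25, 112.25.
Maximum is 262.25, attained at P_3.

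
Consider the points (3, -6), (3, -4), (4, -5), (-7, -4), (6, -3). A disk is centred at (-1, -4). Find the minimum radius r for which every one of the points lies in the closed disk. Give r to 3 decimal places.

The required radius is the distance from (-1, -4) to the farthest point.
Squared distances: 20, 16, 26, 36, 50.
Maximum is 50, attained at (6, -3).
r = √50 ≈ 7.071.

7.071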